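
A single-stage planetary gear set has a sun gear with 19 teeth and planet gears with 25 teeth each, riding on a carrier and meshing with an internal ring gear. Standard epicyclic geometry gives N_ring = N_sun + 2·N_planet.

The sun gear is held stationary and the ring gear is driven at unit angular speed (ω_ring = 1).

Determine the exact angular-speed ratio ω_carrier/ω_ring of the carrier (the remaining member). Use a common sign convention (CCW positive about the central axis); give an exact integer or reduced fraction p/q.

69/88

N_ring = 19 + 2·25 = 69
19(ω_s−ω_c) = −69(ω_r−ω_c),  ω_s=0, ω_r=1
19(0−ω_c) = −69(1−ω_c)  ⇒  88ω_c = 69  ⇒  ω_c = 69/88
ω_c/ω_r = 69/88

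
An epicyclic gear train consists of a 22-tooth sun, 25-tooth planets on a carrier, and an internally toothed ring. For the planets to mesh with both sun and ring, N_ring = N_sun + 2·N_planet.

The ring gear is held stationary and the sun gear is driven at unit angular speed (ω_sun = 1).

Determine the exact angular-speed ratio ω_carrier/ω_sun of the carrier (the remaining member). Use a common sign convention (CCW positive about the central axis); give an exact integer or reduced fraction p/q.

11/47

N_ring = 22 + 2·25 = 72
22(ω_s−ω_c) = −72(ω_r−ω_c),  ω_r=0, ω_s=1
22(1−ω_c) = −72(0−ω_c)  ⇒  94ω_c = 22  ⇒  ω_c = 11/47
ω_c/ω_s = 11/47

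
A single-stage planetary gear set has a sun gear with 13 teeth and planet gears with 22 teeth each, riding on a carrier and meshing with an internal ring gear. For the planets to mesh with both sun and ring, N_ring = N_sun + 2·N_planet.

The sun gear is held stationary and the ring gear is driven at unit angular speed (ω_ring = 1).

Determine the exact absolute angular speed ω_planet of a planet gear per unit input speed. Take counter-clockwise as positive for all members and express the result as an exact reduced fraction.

N_ring = 13 + 2·22 = 57
13(ω_s−ω_c) = −57(ω_r−ω_c),  ω_s=0, ω_r=1
13(0−ω_c) = −57(1−ω_c)  ⇒  70ω_c = 57  ⇒  ω_c = 57/70
sun–planet: 13·(0−57/70) = −22·(ω_p−ω_c)  ⇒  ω_p−ω_c = −(13/22)·(-57/70) = 741/1540
ω_p = 57/70 + 741/1540 = 57/44

57/44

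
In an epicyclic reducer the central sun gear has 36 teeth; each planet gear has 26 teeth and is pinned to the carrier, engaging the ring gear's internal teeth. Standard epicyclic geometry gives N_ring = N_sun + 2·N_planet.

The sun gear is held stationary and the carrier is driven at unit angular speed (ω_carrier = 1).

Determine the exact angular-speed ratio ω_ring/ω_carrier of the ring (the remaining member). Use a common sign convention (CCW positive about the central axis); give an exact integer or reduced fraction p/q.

31/22

N_ring = 36 + 2·26 = 88
36(ω_s−ω_c) = −88(ω_r−ω_c),  ω_s=0, ω_c=1
ω_r = 1 − (36/88)(0−1) = 31/22
ω_r/ω_c = 31/22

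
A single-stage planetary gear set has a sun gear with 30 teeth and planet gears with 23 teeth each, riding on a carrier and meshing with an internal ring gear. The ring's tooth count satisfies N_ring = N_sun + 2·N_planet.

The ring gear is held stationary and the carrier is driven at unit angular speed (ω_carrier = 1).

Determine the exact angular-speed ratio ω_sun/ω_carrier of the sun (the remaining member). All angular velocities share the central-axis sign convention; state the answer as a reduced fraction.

N_ring = 30 + 2·23 = 76
30(ω_s−ω_c) = −76(ω_r−ω_c),  ω_r=0, ω_c=1
ω_s = 1 − (76/30)(0−1) = 53/15
ω_s/ω_c = 53/15

53/15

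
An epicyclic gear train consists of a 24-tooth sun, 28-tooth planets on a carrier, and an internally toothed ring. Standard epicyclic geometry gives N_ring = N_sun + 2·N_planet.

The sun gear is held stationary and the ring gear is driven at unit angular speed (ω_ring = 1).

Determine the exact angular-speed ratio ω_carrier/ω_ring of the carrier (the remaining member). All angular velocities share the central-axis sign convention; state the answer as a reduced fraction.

10/13

N_ring = 24 + 2·28 = 80
24(ω_s−ω_c) = −80(ω_r−ω_c),  ω_s=0, ω_r=1
24(0−ω_c) = −80(1−ω_c)  ⇒  104ω_c = 80  ⇒  ω_c = 10/13
ω_c/ω_r = 10/13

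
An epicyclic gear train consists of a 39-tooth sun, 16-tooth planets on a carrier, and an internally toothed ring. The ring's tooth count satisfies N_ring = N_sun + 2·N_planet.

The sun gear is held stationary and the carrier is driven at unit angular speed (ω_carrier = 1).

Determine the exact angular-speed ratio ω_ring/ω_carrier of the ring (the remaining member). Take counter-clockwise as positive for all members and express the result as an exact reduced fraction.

110/71

N_ring = 39 + 2·16 = 71
39(ω_s−ω_c) = −71(ω_r−ω_c),  ω_s=0, ω_c=1
ω_r = 1 − (39/71)(0−1) = 110/71
ω_r/ω_c = 110/71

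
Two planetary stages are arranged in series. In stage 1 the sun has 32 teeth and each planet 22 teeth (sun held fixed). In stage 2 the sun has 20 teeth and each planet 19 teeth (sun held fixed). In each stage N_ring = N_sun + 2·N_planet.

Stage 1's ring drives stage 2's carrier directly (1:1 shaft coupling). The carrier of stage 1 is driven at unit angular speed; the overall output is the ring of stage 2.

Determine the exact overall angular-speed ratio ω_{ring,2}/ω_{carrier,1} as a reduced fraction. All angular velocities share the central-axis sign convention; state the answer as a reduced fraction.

1053/551

Stage 1: N_ring = 32 + 2·22 = 76
Stage 1: 32(ω_s−ω_c) = −76(ω_r−ω_c),  ω_s=0, ω_c=1
Stage 1: ω_r = 1 − (32/76)(0−1) = 27/19
  ⇒ ω_r¹/ω_c¹ = 27/19
Stage 2: N_ring = 20 + 2·19 = 58
Stage 2: 20(ω_s−ω_c) = −58(ω_r−ω_c),  ω_s=0, ω_c=1
Stage 2: ω_r = 1 − (20/58)(0−1) = 39/29
  ⇒ ω_r²/ω_c² = 39/29
Coupling ω_c² = ω_r¹ ⇒ overall = 27/19 × 39/29 = 1053/551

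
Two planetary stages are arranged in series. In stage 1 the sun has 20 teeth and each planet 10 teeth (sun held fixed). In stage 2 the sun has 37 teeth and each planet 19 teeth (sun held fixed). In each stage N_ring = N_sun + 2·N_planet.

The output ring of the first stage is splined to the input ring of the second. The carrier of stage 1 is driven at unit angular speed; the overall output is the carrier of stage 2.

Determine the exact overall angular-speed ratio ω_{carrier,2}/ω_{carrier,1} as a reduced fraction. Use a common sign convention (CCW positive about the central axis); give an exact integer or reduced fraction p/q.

Stage 1: N_ring = 20 + 2·10 = 40
Stage 1: 20(ω_s−ω_c) = −40(ω_r−ω_c),  ω_s=0, ω_c=1
Stage 1: ω_r = 1 − (20/40)(0−1) = 3/2
  ⇒ ω_r¹/ω_c¹ = 3/2
Stage 2: N_ring = 37 + 2·19 = 75
Stage 2: 37(ω_s−ω_c) = −75(ω_r−ω_c),  ω_s=0, ω_r=1
Stage 2: 37(0−ω_c) = −75(1−ω_c)  ⇒  112ω_c = 75  ⇒  ω_c = 75/112
  ⇒ ω_c²/ω_r² = 75/112
Coupling ω_r² = ω_r¹ ⇒ overall = 3/2 × 75/112 = 225/224

225/224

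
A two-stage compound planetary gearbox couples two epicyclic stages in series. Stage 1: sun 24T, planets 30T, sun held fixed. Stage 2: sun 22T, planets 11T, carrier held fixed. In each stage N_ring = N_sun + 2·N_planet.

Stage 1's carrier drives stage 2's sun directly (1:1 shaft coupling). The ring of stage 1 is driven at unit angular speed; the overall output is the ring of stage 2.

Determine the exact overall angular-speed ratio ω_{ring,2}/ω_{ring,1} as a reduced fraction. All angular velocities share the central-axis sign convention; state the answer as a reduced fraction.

Stage 1: N_ring = 24 + 2·30 = 84
Stage 1: 24(ω_s−ω_c) = −84(ω_r−ω_c),  ω_s=0, ω_r=1
Stage 1: 24(0−ω_c) = −84(1−ω_c)  ⇒  108ω_c = 84  ⇒  ω_c = 7/9
  ⇒ ω_c¹/ω_r¹ = 7/9
Stage 2: N_ring = 22 + 2·11 = 44
Stage 2: 22(ω_s−ω_c) = −44(ω_r−ω_c),  ω_c=0, ω_s=1
Stage 2: ω_r = 0 − (22/44)(1−0) = -1/2
  ⇒ ω_r²/ω_s² = -1/2
Coupling ω_s² = ω_c¹ ⇒ overall = 7/9 × -1/2 = -7/18

-7/18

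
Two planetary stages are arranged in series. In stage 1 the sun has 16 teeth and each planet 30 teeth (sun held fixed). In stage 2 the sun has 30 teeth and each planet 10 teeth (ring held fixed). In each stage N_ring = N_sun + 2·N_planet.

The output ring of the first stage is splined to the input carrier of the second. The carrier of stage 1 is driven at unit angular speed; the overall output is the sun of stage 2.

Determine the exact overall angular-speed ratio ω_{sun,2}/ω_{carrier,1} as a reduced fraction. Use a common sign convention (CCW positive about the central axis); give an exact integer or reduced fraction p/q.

184/57

Stage 1: N_ring = 16 + 2·30 = 76
Stage 1: 16(ω_s−ω_c) = −76(ω_r−ω_c),  ω_s=0, ω_c=1
Stage 1: ω_r = 1 − (16/76)(0−1) = 23/19
  ⇒ ω_r¹/ω_c¹ = 23/19
Stage 2: N_ring = 30 + 2·10 = 50
Stage 2: 30(ω_s−ω_c) = −50(ω_r−ω_c),  ω_r=0, ω_c=1
Stage 2: ω_s = 1 − (50/30)(0−1) = 8/3
  ⇒ ω_s²/ω_c² = 8/3
Coupling ω_c² = ω_r¹ ⇒ overall = 23/19 × 8/3 = 184/57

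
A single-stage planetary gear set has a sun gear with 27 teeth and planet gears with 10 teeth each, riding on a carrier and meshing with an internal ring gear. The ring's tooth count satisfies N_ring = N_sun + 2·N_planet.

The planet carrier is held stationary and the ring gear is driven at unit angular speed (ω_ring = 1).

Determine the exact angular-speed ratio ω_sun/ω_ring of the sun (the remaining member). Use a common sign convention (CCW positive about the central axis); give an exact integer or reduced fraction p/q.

-47/27

N_ring = 27 + 2·10 = 47
27(ω_s−ω_c) = −47(ω_r−ω_c),  ω_c=0, ω_r=1
ω_s = 0 − (47/27)(1−0) = -47/27
ω_s/ω_r = -47/27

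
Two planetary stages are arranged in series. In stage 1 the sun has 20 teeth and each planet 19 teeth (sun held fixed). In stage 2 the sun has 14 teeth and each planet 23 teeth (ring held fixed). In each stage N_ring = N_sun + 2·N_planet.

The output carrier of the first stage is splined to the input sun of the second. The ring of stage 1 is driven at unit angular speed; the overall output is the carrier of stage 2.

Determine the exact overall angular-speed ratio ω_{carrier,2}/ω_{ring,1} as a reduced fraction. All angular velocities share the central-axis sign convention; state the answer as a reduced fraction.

Stage 1: N_ring = 20 + 2·19 = 58
Stage 1: 20(ω_s−ω_c) = −58(ω_r−ω_c),  ω_s=0, ω_r=1
Stage 1: 20(0−ω_c) = −58(1−ω_c)  ⇒  78ω_c = 58  ⇒  ω_c = 29/39
  ⇒ ω_c¹/ω_r¹ = 29/39
Stage 2: N_ring = 14 + 2·23 = 60
Stage 2: 14(ω_s−ω_c) = −60(ω_r−ω_c),  ω_r=0, ω_s=1
Stage 2: 14(1−ω_c) = −60(0−ω_c)  ⇒  74ω_c = 14  ⇒  ω_c = 7/37
  ⇒ ω_c²/ω_s² = 7/37
Coupling ω_s² = ω_c¹ ⇒ overall = 29/39 × 7/37 = 203/1443

203/1443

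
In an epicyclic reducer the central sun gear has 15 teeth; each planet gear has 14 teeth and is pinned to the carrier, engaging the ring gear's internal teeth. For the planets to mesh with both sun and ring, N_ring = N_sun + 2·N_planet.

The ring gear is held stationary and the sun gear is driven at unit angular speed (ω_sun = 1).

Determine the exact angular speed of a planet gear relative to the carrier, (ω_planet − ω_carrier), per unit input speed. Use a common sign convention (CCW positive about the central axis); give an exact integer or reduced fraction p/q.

-645/812

N_ring = 15 + 2·14 = 43
15(ω_s−ω_c) = −43(ω_r−ω_c),  ω_r=0, ω_s=1
15(1−ω_c) = −43(0−ω_c)  ⇒  58ω_c = 15  ⇒  ω_c = 15/58
sun–planet: 15·(1−15/58) = −14·(ω_p−ω_c)  ⇒  ω_p−ω_c = −(15/14)·(43/58) = -645/812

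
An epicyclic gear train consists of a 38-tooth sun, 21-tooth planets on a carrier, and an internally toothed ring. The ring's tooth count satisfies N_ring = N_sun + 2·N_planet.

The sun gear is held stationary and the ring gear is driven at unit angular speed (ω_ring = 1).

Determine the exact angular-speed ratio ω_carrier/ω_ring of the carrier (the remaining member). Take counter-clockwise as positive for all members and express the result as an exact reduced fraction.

40/59

N_ring = 38 + 2·21 = 80
38(ω_s−ω_c) = −80(ω_r−ω_c),  ω_s=0, ω_r=1
38(0−ω_c) = −80(1−ω_c)  ⇒  118ω_c = 80  ⇒  ω_c = 40/59
ω_c/ω_r = 40/59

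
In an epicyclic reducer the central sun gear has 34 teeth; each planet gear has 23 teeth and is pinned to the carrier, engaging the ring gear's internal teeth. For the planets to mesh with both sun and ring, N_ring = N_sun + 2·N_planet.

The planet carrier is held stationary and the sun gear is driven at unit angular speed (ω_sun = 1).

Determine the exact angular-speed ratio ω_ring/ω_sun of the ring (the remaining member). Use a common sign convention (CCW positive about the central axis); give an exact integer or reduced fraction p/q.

-17/40

N_ring = 34 + 2·23 = 80
34(ω_s−ω_c) = −80(ω_r−ω_c),  ω_c=0, ω_s=1
ω_r = 0 − (34/80)(1−0) = -17/40
ω_r/ω_s = -17/40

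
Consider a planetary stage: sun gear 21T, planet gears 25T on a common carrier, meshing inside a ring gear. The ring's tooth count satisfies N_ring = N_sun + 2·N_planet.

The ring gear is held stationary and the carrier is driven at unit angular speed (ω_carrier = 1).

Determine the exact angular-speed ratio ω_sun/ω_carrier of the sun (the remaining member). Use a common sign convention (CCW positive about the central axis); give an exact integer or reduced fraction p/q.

N_ring = 21 + 2·25 = 71
21(ω_s−ω_c) = −71(ω_r−ω_c),  ω_r=0, ω_c=1
ω_s = 1 − (71/21)(0−1) = 92/21
ω_s/ω_c = 92/21

92/21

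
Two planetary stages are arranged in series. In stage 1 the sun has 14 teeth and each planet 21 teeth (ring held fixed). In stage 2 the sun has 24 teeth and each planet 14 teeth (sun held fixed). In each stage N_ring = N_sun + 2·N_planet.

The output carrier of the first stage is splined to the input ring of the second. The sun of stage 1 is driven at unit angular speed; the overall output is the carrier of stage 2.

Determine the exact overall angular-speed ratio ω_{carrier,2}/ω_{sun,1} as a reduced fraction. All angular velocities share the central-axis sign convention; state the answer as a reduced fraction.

13/95

Stage 1: N_ring = 14 + 2·21 = 56
Stage 1: 14(ω_s−ω_c) = −56(ω_r−ω_c),  ω_r=0, ω_s=1
Stage 1: 14(1−ω_c) = −56(0−ω_c)  ⇒  70ω_c = 14  ⇒  ω_c = 1/5
  ⇒ ω_c¹/ω_s¹ = 1/5
Stage 2: N_ring = 24 + 2·14 = 52
Stage 2: 24(ω_s−ω_c) = −52(ω_r−ω_c),  ω_s=0, ω_r=1
Stage 2: 24(0−ω_c) = −52(1−ω_c)  ⇒  76ω_c = 52  ⇒  ω_c = 13/19
  ⇒ ω_c²/ω_r² = 13/19
Coupling ω_r² = ω_c¹ ⇒ overall = 1/5 × 13/19 = 13/95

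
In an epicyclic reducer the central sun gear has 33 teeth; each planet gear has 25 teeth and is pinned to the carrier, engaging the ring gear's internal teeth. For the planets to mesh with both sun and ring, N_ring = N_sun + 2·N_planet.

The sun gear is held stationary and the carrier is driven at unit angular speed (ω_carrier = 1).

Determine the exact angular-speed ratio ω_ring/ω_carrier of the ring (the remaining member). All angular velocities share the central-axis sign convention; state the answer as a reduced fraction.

116/83

N_ring = 33 + 2·25 = 83
33(ω_s−ω_c) = −83(ω_r−ω_c),  ω_s=0, ω_c=1
ω_r = 1 − (33/83)(0−1) = 116/83
ω_r/ω_c = 116/83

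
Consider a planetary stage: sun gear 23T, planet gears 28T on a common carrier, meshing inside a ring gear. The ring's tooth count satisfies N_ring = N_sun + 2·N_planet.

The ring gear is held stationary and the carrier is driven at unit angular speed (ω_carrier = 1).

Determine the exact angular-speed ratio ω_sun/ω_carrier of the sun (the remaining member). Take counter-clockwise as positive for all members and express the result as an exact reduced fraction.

N_ring = 23 + 2·28 = 79
23(ω_s−ω_c) = −79(ω_r−ω_c),  ω_r=0, ω_c=1
ω_s = 1 − (79/23)(0−1) = 102/23
ω_s/ω_c = 102/23

102/23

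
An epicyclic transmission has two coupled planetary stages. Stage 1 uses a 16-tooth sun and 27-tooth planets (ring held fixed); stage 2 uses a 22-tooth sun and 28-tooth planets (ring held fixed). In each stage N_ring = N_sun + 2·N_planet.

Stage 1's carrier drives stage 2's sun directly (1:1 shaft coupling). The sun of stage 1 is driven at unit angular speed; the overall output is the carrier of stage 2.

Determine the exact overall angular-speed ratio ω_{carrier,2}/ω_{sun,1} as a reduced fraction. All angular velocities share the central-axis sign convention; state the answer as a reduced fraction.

Stage 1: N_ring = 16 + 2·27 = 70
Stage 1: 16(ω_s−ω_c) = −70(ω_r−ω_c),  ω_r=0, ω_s=1
Stage 1: 16(1−ω_c) = −70(0−ω_c)  ⇒  86ω_c = 16  ⇒  ω_c = 8/43
  ⇒ ω_c¹/ω_s¹ = 8/43
Stage 2: N_ring = 22 + 2·28 = 78
Stage 2: 22(ω_s−ω_c) = −78(ω_r−ω_c),  ω_r=0, ω_s=1
Stage 2: 22(1−ω_c) = −78(0−ω_c)  ⇒  100ω_c = 22  ⇒  ω_c = 11/50
  ⇒ ω_c²/ω_s² = 11/50
Coupling ω_s² = ω_c¹ ⇒ overall = 8/43 × 11/50 = 44/1075

44/1075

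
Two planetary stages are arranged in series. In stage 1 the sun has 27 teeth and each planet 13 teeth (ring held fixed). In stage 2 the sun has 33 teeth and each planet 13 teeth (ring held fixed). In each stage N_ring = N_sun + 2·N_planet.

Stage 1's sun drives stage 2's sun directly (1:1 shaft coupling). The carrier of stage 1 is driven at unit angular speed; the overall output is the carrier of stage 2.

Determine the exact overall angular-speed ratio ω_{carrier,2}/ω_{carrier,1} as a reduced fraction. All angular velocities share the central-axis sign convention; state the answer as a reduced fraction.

Stage 1: N_ring = 27 + 2·13 = 53
Stage 1: 27(ω_s−ω_c) = −53(ω_r−ω_c),  ω_r=0, ω_c=1
Stage 1: ω_s = 1 − (53/27)(0−1) = 80/27
  ⇒ ω_s¹/ω_c¹ = 80/27
Stage 2: N_ring = 33 + 2·13 = 59
Stage 2: 33(ω_s−ω_c) = −59(ω_r−ω_c),  ω_r=0, ω_s=1
Stage 2: 33(1−ω_c) = −59(0−ω_c)  ⇒  92ω_c = 33  ⇒  ω_c = 33/92
  ⇒ ω_c²/ω_s² = 33/92
Coupling ω_s² = ω_s¹ ⇒ overall = 80/27 × 33/92 = 220/207

220/207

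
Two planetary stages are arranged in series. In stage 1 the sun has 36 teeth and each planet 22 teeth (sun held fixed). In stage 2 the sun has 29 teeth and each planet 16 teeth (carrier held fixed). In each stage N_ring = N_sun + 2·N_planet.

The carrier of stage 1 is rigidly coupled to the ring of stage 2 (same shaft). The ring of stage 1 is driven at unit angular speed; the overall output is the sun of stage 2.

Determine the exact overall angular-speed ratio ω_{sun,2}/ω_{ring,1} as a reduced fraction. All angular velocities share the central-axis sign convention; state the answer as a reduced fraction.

-1220/841

Stage 1: N_ring = 36 + 2·22 = 80
Stage 1: 36(ω_s−ω_c) = −80(ω_r−ω_c),  ω_s=0, ω_r=1
Stage 1: 36(0−ω_c) = −80(1−ω_c)  ⇒  116ω_c = 80  ⇒  ω_c = 20/29
  ⇒ ω_c¹/ω_r¹ = 20/29
Stage 2: N_ring = 29 + 2·16 = 61
Stage 2: 29(ω_s−ω_c) = −61(ω_r−ω_c),  ω_c=0, ω_r=1
Stage 2: ω_s = 0 − (61/29)(1−0) = -61/29
  ⇒ ω_s²/ω_r² = -61/29
Coupling ω_r² = ω_c¹ ⇒ overall = 20/29 × -61/29 = -1220/841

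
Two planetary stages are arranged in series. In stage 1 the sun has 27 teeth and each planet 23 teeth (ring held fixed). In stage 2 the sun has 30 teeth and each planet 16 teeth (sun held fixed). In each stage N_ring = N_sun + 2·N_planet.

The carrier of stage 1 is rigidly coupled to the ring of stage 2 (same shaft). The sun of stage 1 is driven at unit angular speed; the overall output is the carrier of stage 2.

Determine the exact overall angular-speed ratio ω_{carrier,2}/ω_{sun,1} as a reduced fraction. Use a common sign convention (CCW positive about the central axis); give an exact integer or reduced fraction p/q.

837/4600

Stage 1: N_ring = 27 + 2·23 = 73
Stage 1: 27(ω_s−ω_c) = −73(ω_r−ω_c),  ω_r=0, ω_s=1
Stage 1: 27(1−ω_c) = −73(0−ω_c)  ⇒  100ω_c = 27  ⇒  ω_c = 27/100
  ⇒ ω_c¹/ω_s¹ = 27/100
Stage 2: N_ring = 30 + 2·16 = 62
Stage 2: 30(ω_s−ω_c) = −62(ω_r−ω_c),  ω_s=0, ω_r=1
Stage 2: 30(0−ω_c) = −62(1−ω_c)  ⇒  92ω_c = 62  ⇒  ω_c = 31/46
  ⇒ ω_c²/ω_r² = 31/46
Coupling ω_r² = ω_c¹ ⇒ overall = 27/100 × 31/46 = 837/4600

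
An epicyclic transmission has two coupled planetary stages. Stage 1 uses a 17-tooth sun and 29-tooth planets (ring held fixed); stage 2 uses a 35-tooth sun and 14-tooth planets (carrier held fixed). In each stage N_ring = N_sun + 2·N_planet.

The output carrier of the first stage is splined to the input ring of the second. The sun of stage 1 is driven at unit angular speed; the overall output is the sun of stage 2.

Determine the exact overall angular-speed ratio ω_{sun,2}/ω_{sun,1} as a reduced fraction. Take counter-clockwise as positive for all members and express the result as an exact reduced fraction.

-153/460

Stage 1: N_ring = 17 + 2·29 = 75
Stage 1: 17(ω_s−ω_c) = −75(ω_r−ω_c),  ω_r=0, ω_s=1
Stage 1: 17(1−ω_c) = −75(0−ω_c)  ⇒  92ω_c = 17  ⇒  ω_c = 17/92
  ⇒ ω_c¹/ω_s¹ = 17/92
Stage 2: N_ring = 35 + 2·14 = 63
Stage 2: 35(ω_s−ω_c) = −63(ω_r−ω_c),  ω_c=0, ω_r=1
Stage 2: ω_s = 0 − (63/35)(1−0) = -9/5
  ⇒ ω_s²/ω_r² = -9/5
Coupling ω_r² = ω_c¹ ⇒ overall = 17/92 × -9/5 = -153/460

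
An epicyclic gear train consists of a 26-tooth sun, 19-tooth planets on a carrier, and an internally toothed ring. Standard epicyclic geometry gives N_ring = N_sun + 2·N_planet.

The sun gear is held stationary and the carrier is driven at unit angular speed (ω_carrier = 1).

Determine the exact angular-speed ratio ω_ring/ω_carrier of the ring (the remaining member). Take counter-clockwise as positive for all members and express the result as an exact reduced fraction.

N_ring = 26 + 2·19 = 64
26(ω_s−ω_c) = −64(ω_r−ω_c),  ω_s=0, ω_c=1
ω_r = 1 − (26/64)(0−1) = 45/32
ω_r/ω_c = 45/32

45/32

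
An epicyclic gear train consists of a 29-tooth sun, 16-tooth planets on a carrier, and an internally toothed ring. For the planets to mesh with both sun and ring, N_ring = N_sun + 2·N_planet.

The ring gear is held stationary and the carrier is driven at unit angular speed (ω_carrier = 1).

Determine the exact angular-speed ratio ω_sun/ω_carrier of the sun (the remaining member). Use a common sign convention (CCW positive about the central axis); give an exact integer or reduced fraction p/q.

N_ring = 29 + 2·16 = 61
29(ω_s−ω_c) = −61(ω_r−ω_c),  ω_r=0, ω_c=1
ω_s = 1 − (61/29)(0−1) = 90/29
ω_s/ω_c = 90/29

90/29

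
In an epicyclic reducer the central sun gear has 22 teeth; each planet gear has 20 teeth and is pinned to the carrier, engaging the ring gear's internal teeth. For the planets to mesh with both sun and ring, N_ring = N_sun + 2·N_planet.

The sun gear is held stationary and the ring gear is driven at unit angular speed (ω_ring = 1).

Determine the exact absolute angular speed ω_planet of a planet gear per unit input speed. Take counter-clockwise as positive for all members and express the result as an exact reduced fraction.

31/20

N_ring = 22 + 2·20 = 62
22(ω_s−ω_c) = −62(ω_r−ω_c),  ω_s=0, ω_r=1
22(0−ω_c) = −62(1−ω_c)  ⇒  84ω_c = 62  ⇒  ω_c = 31/42
sun–planet: 22·(0−31/42) = −20·(ω_p−ω_c)  ⇒  ω_p−ω_c = −(22/20)·(-31/42) = 341/420
ω_p = 31/42 + 341/420 = 31/20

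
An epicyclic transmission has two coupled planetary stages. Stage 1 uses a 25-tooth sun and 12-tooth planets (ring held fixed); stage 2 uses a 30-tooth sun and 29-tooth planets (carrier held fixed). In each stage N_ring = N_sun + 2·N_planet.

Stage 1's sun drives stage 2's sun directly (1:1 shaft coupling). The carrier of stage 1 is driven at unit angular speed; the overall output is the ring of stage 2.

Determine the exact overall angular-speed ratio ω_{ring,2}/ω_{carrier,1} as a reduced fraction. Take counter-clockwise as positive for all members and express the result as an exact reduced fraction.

-111/110

Stage 1: N_ring = 25 + 2·12 = 49
Stage 1: 25(ω_s−ω_c) = −49(ω_r−ω_c),  ω_r=0, ω_c=1
Stage 1: ω_s = 1 − (49/25)(0−1) = 74/25
  ⇒ ω_s¹/ω_c¹ = 74/25
Stage 2: N_ring = 30 + 2·29 = 88
Stage 2: 30(ω_s−ω_c) = −88(ω_r−ω_c),  ω_c=0, ω_s=1
Stage 2: ω_r = 0 − (30/88)(1−0) = -15/44
  ⇒ ω_r²/ω_s² = -15/44
Coupling ω_s² = ω_s¹ ⇒ overall = 74/25 × -15/44 = -111/110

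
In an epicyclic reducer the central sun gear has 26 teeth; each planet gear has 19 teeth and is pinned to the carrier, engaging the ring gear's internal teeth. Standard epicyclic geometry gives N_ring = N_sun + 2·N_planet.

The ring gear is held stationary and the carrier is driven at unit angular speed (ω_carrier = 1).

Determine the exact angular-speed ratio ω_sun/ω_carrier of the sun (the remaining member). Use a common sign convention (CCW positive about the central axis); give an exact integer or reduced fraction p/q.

45/13

N_ring = 26 + 2·19 = 64
26(ω_s−ω_c) = −64(ω_r−ω_c),  ω_r=0, ω_c=1
ω_s = 1 − (64/26)(0−1) = 45/13
ω_s/ω_c = 45/13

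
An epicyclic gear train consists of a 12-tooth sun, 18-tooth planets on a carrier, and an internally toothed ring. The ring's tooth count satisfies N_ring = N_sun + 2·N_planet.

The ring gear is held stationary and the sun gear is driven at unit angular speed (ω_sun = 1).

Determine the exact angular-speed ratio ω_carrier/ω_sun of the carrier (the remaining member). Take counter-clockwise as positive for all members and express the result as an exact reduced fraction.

1/5

N_ring = 12 + 2·18 = 48
12(ω_s−ω_c) = −48(ω_r−ω_c),  ω_r=0, ω_s=1
12(1−ω_c) = −48(0−ω_c)  ⇒  60ω_c = 12  ⇒  ω_c = 1/5
ω_c/ω_s = 1/5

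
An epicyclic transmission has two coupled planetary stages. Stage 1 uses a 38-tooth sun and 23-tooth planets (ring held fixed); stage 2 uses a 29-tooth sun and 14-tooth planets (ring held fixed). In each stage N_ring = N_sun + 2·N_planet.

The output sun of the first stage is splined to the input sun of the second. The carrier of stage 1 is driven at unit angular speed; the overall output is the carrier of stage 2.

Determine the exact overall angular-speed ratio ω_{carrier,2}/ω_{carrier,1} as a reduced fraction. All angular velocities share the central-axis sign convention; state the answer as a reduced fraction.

Stage 1: N_ring = 38 + 2·23 = 84
Stage 1: 38(ω_s−ω_c) = −84(ω_r−ω_c),  ω_r=0, ω_c=1
Stage 1: ω_s = 1 − (84/38)(0−1) = 61/19
  ⇒ ω_s¹/ω_c¹ = 61/19
Stage 2: N_ring = 29 + 2·14 = 57
Stage 2: 29(ω_s−ω_c) = −57(ω_r−ω_c),  ω_r=0, ω_s=1
Stage 2: 29(1−ω_c) = −57(0−ω_c)  ⇒  86ω_c = 29  ⇒  ω_c = 29/86
  ⇒ ω_c²/ω_s² = 29/86
Coupling ω_s² = ω_s¹ ⇒ overall = 61/19 × 29/86 = 1769/1634

1769/1634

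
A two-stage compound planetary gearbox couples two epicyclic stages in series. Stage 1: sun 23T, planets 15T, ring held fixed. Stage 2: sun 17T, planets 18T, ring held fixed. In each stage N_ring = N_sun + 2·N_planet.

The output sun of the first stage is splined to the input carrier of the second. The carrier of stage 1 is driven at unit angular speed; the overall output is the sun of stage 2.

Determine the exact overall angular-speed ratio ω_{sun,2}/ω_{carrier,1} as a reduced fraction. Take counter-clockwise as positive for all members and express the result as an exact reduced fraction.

Stage 1: N_ring = 23 + 2·15 = 53
Stage 1: 23(ω_s−ω_c) = −53(ω_r−ω_c),  ω_r=0, ω_c=1
Stage 1: ω_s = 1 − (53/23)(0−1) = 76/23
  ⇒ ω_s¹/ω_c¹ = 76/23
Stage 2: N_ring = 17 + 2·18 = 53
Stage 2: 17(ω_s−ω_c) = −53(ω_r−ω_c),  ω_r=0, ω_c=1
Stage 2: ω_s = 1 − (53/17)(0−1) = 70/17
  ⇒ ω_s²/ω_c² = 70/17
Coupling ω_c² = ω_s¹ ⇒ overall = 76/23 × 70/17 = 5320/391

5320/391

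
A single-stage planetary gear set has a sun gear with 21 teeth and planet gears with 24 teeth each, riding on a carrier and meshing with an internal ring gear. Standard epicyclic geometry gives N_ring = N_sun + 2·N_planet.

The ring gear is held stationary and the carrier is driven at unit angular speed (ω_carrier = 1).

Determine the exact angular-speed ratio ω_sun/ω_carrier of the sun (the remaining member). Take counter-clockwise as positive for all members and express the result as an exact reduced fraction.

30/7

N_ring = 21 + 2·24 = 69
21(ω_s−ω_c) = −69(ω_r−ω_c),  ω_r=0, ω_c=1
ω_s = 1 − (69/21)(0−1) = 30/7
ω_s/ω_c = 30/7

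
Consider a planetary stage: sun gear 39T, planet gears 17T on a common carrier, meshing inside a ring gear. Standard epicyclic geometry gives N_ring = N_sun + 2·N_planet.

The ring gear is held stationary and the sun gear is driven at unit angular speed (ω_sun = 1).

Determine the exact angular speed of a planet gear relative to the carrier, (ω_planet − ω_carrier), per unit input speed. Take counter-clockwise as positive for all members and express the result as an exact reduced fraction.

-2847/1904

N_ring = 39 + 2·17 = 73
39(ω_s−ω_c) = −73(ω_r−ω_c),  ω_r=0, ω_s=1
39(1−ω_c) = −73(0−ω_c)  ⇒  112ω_c = 39  ⇒  ω_c = 39/112
sun–planet: 39·(1−39/112) = −17·(ω_p−ω_c)  ⇒  ω_p−ω_c = −(39/17)·(73/112) = -2847/1904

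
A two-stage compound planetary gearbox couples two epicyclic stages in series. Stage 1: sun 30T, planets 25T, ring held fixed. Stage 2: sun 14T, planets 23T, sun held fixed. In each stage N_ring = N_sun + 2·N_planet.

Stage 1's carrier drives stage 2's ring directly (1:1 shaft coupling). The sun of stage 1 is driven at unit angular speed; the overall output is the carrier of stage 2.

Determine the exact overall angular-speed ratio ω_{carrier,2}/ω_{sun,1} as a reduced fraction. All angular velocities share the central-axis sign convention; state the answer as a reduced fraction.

Stage 1: N_ring = 30 + 2·25 = 80
Stage 1: 30(ω_s−ω_c) = −80(ω_r−ω_c),  ω_r=0, ω_s=1
Stage 1: 30(1−ω_c) = −80(0−ω_c)  ⇒  110ω_c = 30  ⇒  ω_c = 3/11
  ⇒ ω_c¹/ω_s¹ = 3/11
Stage 2: N_ring = 14 + 2·23 = 60
Stage 2: 14(ω_s−ω_c) = −60(ω_r−ω_c),  ω_s=0, ω_r=1
Stage 2: 14(0−ω_c) = −60(1−ω_c)  ⇒  74ω_c = 60  ⇒  ω_c = 30/37
  ⇒ ω_c²/ω_r² = 30/37
Coupling ω_r² = ω_c¹ ⇒ overall = 3/11 × 30/37 = 90/407

90/407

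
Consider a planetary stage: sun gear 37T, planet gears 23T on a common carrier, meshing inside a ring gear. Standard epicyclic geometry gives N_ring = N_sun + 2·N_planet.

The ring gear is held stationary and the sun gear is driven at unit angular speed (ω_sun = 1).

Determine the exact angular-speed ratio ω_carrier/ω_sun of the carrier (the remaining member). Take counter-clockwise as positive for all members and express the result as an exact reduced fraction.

N_ring = 37 + 2·23 = 83
37(ω_s−ω_c) = −83(ω_r−ω_c),  ω_r=0, ω_s=1
37(1−ω_c) = −83(0−ω_c)  ⇒  120ω_c = 37  ⇒  ω_c = 37/120
ω_c/ω_s = 37/120

37/120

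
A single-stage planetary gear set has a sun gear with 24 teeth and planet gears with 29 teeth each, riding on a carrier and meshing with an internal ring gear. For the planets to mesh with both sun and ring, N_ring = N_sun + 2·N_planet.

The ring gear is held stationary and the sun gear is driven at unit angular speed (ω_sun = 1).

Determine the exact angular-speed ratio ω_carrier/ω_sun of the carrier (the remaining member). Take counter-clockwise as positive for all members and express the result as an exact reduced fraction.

N_ring = 24 + 2·29 = 82
24(ω_s−ω_c) = −82(ω_r−ω_c),  ω_r=0, ω_s=1
24(1−ω_c) = −82(0−ω_c)  ⇒  106ω_c = 24  ⇒  ω_c = 12/53
ω_c/ω_s = 12/53

12/53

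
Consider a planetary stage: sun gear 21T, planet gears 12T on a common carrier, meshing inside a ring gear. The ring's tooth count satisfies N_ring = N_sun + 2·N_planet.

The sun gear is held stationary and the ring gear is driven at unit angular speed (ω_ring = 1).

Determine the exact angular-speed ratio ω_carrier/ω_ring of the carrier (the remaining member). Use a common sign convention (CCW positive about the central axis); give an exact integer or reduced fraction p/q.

15/22

N_ring = 21 + 2·12 = 45
21(ω_s−ω_c) = −45(ω_r−ω_c),  ω_s=0, ω_r=1
21(0−ω_c) = −45(1−ω_c)  ⇒  66ω_c = 45  ⇒  ω_c = 15/22
ω_c/ω_r = 15/22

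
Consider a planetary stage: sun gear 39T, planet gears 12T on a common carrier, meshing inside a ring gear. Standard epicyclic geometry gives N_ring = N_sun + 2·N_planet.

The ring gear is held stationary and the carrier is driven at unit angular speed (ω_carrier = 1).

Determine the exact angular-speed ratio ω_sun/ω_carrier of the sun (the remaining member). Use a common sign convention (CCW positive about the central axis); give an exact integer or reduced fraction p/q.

N_ring = 39 + 2·12 = 63
39(ω_s−ω_c) = −63(ω_r−ω_c),  ω_r=0, ω_c=1
ω_s = 1 − (63/39)(0−1) = 34/13
ω_s/ω_c = 34/13

34/13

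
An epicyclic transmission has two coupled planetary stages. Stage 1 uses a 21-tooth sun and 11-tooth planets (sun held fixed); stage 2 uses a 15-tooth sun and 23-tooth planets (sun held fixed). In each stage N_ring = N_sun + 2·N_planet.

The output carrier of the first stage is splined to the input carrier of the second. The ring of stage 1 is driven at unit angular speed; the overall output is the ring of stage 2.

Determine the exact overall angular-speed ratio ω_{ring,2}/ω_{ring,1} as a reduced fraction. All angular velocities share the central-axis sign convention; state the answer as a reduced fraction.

Stage 1: N_ring = 21 + 2·11 = 43
Stage 1: 21(ω_s−ω_c) = −43(ω_r−ω_c),  ω_s=0, ω_r=1
Stage 1: 21(0−ω_c) = −43(1−ω_c)  ⇒  64ω_c = 43  ⇒  ω_c = 43/64
  ⇒ ω_c¹/ω_r¹ = 43/64
Stage 2: N_ring = 15 + 2·23 = 61
Stage 2: 15(ω_s−ω_c) = −61(ω_r−ω_c),  ω_s=0, ω_c=1
Stage 2: ω_r = 1 − (15/61)(0−1) = 76/61
  ⇒ ω_r²/ω_c² = 76/61
Coupling ω_c² = ω_c¹ ⇒ overall = 43/64 × 76/61 = 817/976

817/976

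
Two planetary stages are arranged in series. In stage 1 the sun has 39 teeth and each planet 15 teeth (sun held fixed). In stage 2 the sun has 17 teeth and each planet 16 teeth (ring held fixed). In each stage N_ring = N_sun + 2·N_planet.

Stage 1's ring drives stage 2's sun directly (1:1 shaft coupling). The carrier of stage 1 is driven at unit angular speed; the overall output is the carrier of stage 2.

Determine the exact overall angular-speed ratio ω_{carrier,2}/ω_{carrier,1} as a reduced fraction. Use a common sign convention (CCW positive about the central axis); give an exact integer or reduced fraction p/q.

Stage 1: N_ring = 39 + 2·15 = 69
Stage 1: 39(ω_s−ω_c) = −69(ω_r−ω_c),  ω_s=0, ω_c=1
Stage 1: ω_r = 1 − (39/69)(0−1) = 36/23
  ⇒ ω_r¹/ω_c¹ = 36/23
Stage 2: N_ring = 17 + 2·16 = 49
Stage 2: 17(ω_s−ω_c) = −49(ω_r−ω_c),  ω_r=0, ω_s=1
Stage 2: 17(1−ω_c) = −49(0−ω_c)  ⇒  66ω_c = 17  ⇒  ω_c = 17/66
  ⇒ ω_c²/ω_s² = 17/66
Coupling ω_s² = ω_r¹ ⇒ overall = 36/23 × 17/66 = 102/253

102/253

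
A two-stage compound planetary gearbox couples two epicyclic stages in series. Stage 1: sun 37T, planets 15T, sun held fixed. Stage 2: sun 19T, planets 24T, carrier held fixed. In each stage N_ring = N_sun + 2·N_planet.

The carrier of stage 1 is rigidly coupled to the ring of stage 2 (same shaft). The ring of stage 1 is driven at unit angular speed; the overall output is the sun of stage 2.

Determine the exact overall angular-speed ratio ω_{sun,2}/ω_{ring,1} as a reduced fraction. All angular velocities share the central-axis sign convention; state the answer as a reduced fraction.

-4489/1976

Stage 1: N_ring = 37 + 2·15 = 67
Stage 1: 37(ω_s−ω_c) = −67(ω_r−ω_c),  ω_s=0, ω_r=1
Stage 1: 37(0−ω_c) = −67(1−ω_c)  ⇒  104ω_c = 67  ⇒  ω_c = 67/104
  ⇒ ω_c¹/ω_r¹ = 67/104
Stage 2: N_ring = 19 + 2·24 = 67
Stage 2: 19(ω_s−ω_c) = −67(ω_r−ω_c),  ω_c=0, ω_r=1
Stage 2: ω_s = 0 − (67/19)(1−0) = -67/19
  ⇒ ω_s²/ω_r² = -67/19
Coupling ω_r² = ω_c¹ ⇒ overall = 67/104 × -67/19 = -4489/1976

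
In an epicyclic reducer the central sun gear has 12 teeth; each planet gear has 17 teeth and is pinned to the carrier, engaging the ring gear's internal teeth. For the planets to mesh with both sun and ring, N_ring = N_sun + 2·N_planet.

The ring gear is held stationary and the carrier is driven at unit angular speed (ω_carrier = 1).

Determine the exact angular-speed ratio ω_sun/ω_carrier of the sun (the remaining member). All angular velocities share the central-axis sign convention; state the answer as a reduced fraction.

29/6

N_ring = 12 + 2·17 = 46
12(ω_s−ω_c) = −46(ω_r−ω_c),  ω_r=0, ω_c=1
ω_s = 1 − (46/12)(0−1) = 29/6
ω_s/ω_c = 29/6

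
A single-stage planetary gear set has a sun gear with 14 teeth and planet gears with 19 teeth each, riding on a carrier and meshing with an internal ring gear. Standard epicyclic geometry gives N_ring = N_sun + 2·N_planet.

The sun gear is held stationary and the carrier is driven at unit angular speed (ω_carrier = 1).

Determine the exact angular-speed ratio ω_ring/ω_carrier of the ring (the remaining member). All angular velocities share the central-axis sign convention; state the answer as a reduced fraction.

N_ring = 14 + 2·19 = 52
14(ω_s−ω_c) = −52(ω_r−ω_c),  ω_s=0, ω_c=1
ω_r = 1 − (14/52)(0−1) = 33/26
ω_r/ω_c = 33/26

33/26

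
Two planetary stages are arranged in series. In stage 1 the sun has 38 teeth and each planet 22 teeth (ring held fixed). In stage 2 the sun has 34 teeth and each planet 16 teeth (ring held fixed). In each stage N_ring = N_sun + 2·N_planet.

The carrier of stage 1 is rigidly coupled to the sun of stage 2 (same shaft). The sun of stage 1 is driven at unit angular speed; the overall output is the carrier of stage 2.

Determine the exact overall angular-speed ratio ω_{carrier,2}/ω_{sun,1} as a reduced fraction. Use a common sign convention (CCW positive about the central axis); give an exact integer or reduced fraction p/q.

323/3000

Stage 1: N_ring = 38 + 2·22 = 82
Stage 1: 38(ω_s−ω_c) = −82(ω_r−ω_c),  ω_r=0, ω_s=1
Stage 1: 38(1−ω_c) = −82(0−ω_c)  ⇒  120ω_c = 38  ⇒  ω_c = 19/60
  ⇒ ω_c¹/ω_s¹ = 19/60
Stage 2: N_ring = 34 + 2·16 = 66
Stage 2: 34(ω_s−ω_c) = −66(ω_r−ω_c),  ω_r=0, ω_s=1
Stage 2: 34(1−ω_c) = −66(0−ω_c)  ⇒  100ω_c = 34  ⇒  ω_c = 17/50
  ⇒ ω_c²/ω_s² = 17/50
Coupling ω_s² = ω_c¹ ⇒ overall = 19/60 × 17/50 = 323/3000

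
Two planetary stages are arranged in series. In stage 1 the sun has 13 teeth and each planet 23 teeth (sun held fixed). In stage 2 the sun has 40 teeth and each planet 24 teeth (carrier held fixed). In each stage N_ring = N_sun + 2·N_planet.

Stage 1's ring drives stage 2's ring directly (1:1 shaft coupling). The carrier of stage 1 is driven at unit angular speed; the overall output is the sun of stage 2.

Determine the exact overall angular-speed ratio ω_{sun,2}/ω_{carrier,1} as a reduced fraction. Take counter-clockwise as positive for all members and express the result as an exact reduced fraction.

-792/295

Stage 1: N_ring = 13 + 2·23 = 59
Stage 1: 13(ω_s−ω_c) = −59(ω_r−ω_c),  ω_s=0, ω_c=1
Stage 1: ω_r = 1 − (13/59)(0−1) = 72/59
  ⇒ ω_r¹/ω_c¹ = 72/59
Stage 2: N_ring = 40 + 2·24 = 88
Stage 2: 40(ω_s−ω_c) = −88(ω_r−ω_c),  ω_c=0, ω_r=1
Stage 2: ω_s = 0 − (88/40)(1−0) = -11/5
  ⇒ ω_s²/ω_r² = -11/5
Coupling ω_r² = ω_r¹ ⇒ overall = 72/59 × -11/5 = -792/295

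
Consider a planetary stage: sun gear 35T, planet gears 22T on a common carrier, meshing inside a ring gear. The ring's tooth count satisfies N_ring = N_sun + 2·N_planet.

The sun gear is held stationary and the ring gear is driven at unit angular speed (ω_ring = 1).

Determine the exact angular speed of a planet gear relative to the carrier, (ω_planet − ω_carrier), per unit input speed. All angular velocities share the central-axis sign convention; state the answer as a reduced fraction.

N_ring = 35 + 2·22 = 79
35(ω_s−ω_c) = −79(ω_r−ω_c),  ω_s=0, ω_r=1
35(0−ω_c) = −79(1−ω_c)  ⇒  114ω_c = 79  ⇒  ω_c = 79/114
sun–planet: 35·(0−79/114) = −22·(ω_p−ω_c)  ⇒  ω_p−ω_c = −(35/22)·(-79/114) = 2765/2508

2765/2508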